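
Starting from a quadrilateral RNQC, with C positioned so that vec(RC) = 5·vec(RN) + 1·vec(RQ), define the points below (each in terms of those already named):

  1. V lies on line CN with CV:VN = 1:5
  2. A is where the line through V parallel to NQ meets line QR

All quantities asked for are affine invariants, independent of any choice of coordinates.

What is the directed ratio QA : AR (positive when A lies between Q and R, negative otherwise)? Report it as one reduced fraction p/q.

Choose coordinates R = (0, 0), N = (1, 0), Q = (0, 1), C = (5, 1).
1. V lies on line CN with CV:VN = 1:5 ⇒ V = (13/3, 5/6)
2. A is where the line through V parallel to NQ meets line QR ⇒ A = (0, 31/6)
A = Q + t·(R−Q) with t = -25/6, so QA:AR = t:(1−t) = -25/6:31/6

QA:AR = -25/31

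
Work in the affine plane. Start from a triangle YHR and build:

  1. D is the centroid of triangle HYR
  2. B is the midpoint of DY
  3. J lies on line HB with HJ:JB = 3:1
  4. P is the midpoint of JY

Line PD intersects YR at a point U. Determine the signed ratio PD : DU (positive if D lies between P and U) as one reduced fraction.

PD:DU = -7/16

Set Y = (0, 0), H = (1, 0), R = (0, 1); any affine frame gives the same invariant.
1. D is the centroid of triangle HYR ⇒ D = (1/3, 1/3)
2. B is the midpoint of DY ⇒ B = (1/6, 1/6)
3. J lies on line HB with HJ:JB = 3:1 ⇒ J = (3/8, 1/8)
4. P is the midpoint of JY ⇒ P = (3/16, 1/16)
line PD meets YR at U = (0, -2/7)
D = P + t·(U−P) with t = -7/9, so PD:DU = -7/9:16/9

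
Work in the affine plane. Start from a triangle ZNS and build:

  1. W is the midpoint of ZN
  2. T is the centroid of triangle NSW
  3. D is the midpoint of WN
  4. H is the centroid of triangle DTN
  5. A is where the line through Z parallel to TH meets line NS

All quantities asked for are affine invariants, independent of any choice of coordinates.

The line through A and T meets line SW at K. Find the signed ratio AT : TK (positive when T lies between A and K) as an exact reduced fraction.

Choose coordinates Z = (0, 0), N = (1, 0), S = (0, 1).
1. W is the midpoint of ZN ⇒ W = (1/2, 0)
2. T is the centroid of triangle NSW ⇒ T = (1/2, 1/3)
3. D is the midpoint of WN ⇒ D = (3/4, 0)
4. H is the centroid of triangle DTN ⇒ H = (3/4, 1/9)
5. A is where the line through Z parallel to TH meets line NS ⇒ A = (9, -8)
line AT meets SW at K = (9/52, 17/26)
T = A + t·(K−A) with t = 26/27, so AT:TK = 26/27:1/27

AT:TK = 26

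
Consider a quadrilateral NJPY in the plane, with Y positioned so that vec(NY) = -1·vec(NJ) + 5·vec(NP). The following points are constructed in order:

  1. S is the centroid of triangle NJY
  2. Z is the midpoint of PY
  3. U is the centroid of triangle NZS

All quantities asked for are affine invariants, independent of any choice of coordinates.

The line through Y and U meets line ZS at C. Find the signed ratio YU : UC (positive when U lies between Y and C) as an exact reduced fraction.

Set N = (0, 0), J = (1, 0), P = (0, 1), Y = (-1, 5); any affine frame gives the same invariant.
1. S is the centroid of triangle NJY ⇒ S = (0, 5/3)
2. Z is the midpoint of PY ⇒ Z = (-1/2, 3)
3. U is the centroid of triangle NZS ⇒ U = (-1/6, 14/9)
line YU meets ZS at C = (-6/11, 103/33)
U = Y + t·(C−Y) with t = 11/6, so YU:UC = 11/6:-5/6

YU:UC = -11/5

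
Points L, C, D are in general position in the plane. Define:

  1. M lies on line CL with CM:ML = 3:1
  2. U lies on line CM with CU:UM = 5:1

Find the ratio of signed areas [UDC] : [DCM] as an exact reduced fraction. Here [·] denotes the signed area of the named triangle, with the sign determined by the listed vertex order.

Set L = (0, 0), C = (1, 0), D = (0, 1); any affine frame gives the same invariant.
1. M lies on line CL with CM:ML = 3:1 ⇒ M = (1/4, 0)
2. U lies on line CM with CU:UM = 5:1 ⇒ U = (3/8, 0)
2·[UDC] = -5/8, 2·[DCM] = -3/4
[UDC]:[DCM] = -5/8:-3/4 = 5/6

[UDC]:[DCM] = 5/6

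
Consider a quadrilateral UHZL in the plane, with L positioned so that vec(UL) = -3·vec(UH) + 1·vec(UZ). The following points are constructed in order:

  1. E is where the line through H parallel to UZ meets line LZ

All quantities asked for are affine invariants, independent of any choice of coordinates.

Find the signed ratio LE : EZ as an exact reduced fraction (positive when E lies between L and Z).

LE:EZ = -4

Set U = (0, 0), H = (1, 0), Z = (0, 1), L = (-3, 1); any affine frame gives the same invariant.
1. E is where the line through H parallel to UZ meets line LZ ⇒ E = (1, 1)
E = L + t·(Z−L) with t = 4/3, so LE:EZ = t:(1−t) = 4/3:-1/3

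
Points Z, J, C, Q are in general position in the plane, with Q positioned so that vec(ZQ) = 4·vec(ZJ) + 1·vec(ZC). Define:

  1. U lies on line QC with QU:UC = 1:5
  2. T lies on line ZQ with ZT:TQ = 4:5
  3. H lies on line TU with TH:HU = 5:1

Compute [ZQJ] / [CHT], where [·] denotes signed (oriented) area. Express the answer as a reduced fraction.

[ZQJ]:[CHT] = 81/125

Assign Z = (0, 0), J = (1, 0), C = (0, 1), Q = (4, 1) — the answer is frame-independent, so this choice is without loss of generality.
1. U lies on line QC with QU:UC = 1:5 ⇒ U = (10/3, 1)
2. T lies on line ZQ with ZT:TQ = 4:5 ⇒ T = (16/9, 4/9)
3. H lies on line TU with TH:HU = 5:1 ⇒ H = (83/27, 49/54)
2·[ZQJ] = -1, 2·[CHT] = -125/81
[ZQJ]:[CHT] = -1:-125/81 = 81/125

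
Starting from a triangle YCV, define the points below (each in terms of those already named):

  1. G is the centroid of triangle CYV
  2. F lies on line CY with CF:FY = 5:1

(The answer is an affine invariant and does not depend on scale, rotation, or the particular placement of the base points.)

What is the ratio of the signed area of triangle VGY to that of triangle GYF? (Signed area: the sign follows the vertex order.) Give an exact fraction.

Set Y = (0, 0), C = (1, 0), V = (0, 1); any affine frame gives the same invariant.
1. G is the centroid of triangle CYV ⇒ G = (1/3, 1/3)
2. F lies on line CY with CF:FY = 5:1 ⇒ F = (1/6, 0)
2·[VGY] = -1/3, 2·[GYF] = 1/18
[VGY]:[GYF] = -1/3:1/18 = -6

[VGY]:[GYF] = -6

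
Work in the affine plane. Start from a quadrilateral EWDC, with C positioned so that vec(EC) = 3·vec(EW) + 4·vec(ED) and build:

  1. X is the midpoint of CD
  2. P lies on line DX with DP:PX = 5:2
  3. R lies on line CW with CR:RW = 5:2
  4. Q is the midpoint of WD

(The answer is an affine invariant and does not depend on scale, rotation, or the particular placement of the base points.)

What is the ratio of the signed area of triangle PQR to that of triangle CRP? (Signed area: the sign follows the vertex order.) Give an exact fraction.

Choose coordinates E = (0, 0), W = (1, 0), D = (0, 1), C = (3, 4).
1. X is the midpoint of CD ⇒ X = (3/2, 5/2)
2. P lies on line DX with DP:PX = 5:2 ⇒ P = (15/14, 29/14)
3. R lies on line CW with CR:RW = 5:2 ⇒ R = (11/7, 8/7)
4. Q is the midpoint of WD ⇒ Q = (1/2, 1/2)
2·[PQR] = 129/98, 2·[CRP] = -135/49
[PQR]:[CRP] = 129/98:-135/49 = -43/90

[PQR]:[CRP] = -43/90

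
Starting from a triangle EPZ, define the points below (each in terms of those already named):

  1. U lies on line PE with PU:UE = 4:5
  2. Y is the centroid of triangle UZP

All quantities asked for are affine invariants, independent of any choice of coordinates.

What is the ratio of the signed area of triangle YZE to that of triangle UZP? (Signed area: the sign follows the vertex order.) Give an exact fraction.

Work in coordinates with E = (0, 0), P = (1, 0), Z = (0, 1).
1. U lies on line PE with PU:UE = 4:5 ⇒ U = (5/9, 0)
2. Y is the centroid of triangle UZP ⇒ Y = (14/27, 1/3)
2·[YZE] = 14/27, 2·[UZP] = -4/9
[YZE]:[UZP] = 14/27:-4/9 = -7/6

[YZE]:[UZP] = -7/6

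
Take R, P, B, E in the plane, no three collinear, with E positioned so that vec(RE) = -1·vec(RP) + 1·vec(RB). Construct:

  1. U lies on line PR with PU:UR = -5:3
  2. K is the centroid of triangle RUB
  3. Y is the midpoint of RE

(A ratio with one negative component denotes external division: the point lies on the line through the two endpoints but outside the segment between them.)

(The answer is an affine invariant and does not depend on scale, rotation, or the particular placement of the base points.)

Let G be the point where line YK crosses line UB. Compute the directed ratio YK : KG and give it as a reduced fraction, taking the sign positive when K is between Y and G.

Set R = (0, 0), P = (1, 0), B = (0, 1), E = (-1, 1); any affine frame gives the same invariant.
1. U lies on line PR with PU:UR = -5:3 ⇒ U = (-3/2, 0)
2. K is the centroid of triangle RUB ⇒ K = (-1/2, 1/3)
3. Y is the midpoint of RE ⇒ Y = (-1/2, 1/2)
line YK meets UB at G = (-1/2, 2/3)
K = Y + t·(G−Y) with t = -1, so YK:KG = -1:2

YK:KG = -1/2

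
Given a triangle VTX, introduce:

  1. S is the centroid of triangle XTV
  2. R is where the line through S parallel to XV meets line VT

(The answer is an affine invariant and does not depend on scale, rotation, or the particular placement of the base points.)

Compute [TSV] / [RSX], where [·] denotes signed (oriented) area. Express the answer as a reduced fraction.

[TSV]:[RSX] = 3

Set V = (0, 0), T = (1, 0), X = (0, 1); any affine frame gives the same invariant.
1. S is the centroid of triangle XTV ⇒ S = (1/3, 1/3)
2. R is where the line through S parallel to XV meets line VT ⇒ R = (1/3, 0)
2·[TSV] = 1/3, 2·[RSX] = 1/9
[TSV]:[RSX] = 1/3:1/9 = 3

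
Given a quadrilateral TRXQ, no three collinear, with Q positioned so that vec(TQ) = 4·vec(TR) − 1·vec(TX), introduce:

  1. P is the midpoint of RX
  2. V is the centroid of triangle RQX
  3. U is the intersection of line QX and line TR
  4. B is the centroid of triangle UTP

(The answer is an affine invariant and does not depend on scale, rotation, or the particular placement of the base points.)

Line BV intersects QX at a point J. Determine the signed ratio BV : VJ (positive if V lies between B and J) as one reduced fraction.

BV:VJ = 3/2

Choose coordinates T = (0, 0), R = (1, 0), X = (0, 1), Q = (4, -1).
1. P is the midpoint of RX ⇒ P = (1/2, 1/2)
2. V is the centroid of triangle RQX ⇒ V = (5/3, 0)
3. U is the intersection of line QX and line TR ⇒ U = (2, 0)
4. B is the centroid of triangle UTP ⇒ B = (5/6, 1/6)
line BV meets QX at J = (20/9, -1/9)
V = B + t·(J−B) with t = 3/5, so BV:VJ = 3/5:2/5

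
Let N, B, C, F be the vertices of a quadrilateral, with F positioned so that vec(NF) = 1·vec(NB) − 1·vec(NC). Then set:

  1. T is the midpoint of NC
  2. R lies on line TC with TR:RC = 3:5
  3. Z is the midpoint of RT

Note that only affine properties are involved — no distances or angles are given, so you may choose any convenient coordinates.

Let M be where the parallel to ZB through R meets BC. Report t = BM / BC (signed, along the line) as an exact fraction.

t = 3/13

Choose coordinates N = (0, 0), B = (1, 0), C = (0, 1), F = (1, -1).
1. T is the midpoint of NC ⇒ T = (0, 1/2)
2. R lies on line TC with TR:RC = 3:5 ⇒ R = (0, 11/16)
3. Z is the midpoint of RT ⇒ Z = (0, 19/32)
through R parallel to ZB: direction (1, -19/32); meets BC at M = (10/13, 3/13)
M = B + t·(C−B) with t = 3/13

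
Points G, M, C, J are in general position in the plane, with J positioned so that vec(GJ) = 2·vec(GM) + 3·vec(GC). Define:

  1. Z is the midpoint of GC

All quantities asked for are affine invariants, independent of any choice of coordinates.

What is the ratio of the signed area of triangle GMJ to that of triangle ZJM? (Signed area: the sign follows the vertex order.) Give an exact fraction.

[GMJ]:[ZJM] = -6/7

Choose coordinates G = (0, 0), M = (1, 0), C = (0, 1), J = (2, 3).
1. Z is the midpoint of GC ⇒ Z = (0, 1/2)
2·[GMJ] = 3, 2·[ZJM] = -7/2
[GMJ]:[ZJM] = 3:-7/2 = -6/7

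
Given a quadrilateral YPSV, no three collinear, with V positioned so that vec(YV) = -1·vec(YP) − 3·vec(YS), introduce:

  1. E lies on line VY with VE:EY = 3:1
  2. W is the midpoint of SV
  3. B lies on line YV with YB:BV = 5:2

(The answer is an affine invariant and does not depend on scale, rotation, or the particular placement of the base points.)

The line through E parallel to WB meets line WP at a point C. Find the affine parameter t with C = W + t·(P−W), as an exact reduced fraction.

t = 13/84

Assign Y = (0, 0), P = (1, 0), S = (0, 1), V = (-1, -3) — the answer is frame-independent, so this choice is without loss of generality.
1. E lies on line VY with VE:EY = 3:1 ⇒ E = (-1/4, -3/4)
2. W is the midpoint of SV ⇒ W = (-1/2, -1)
3. B lies on line YV with YB:BV = 5:2 ⇒ B = (-5/7, -15/7)
through E parallel to WB: direction (-3/14, -8/7); meets WP at C = (-15/56, -71/84)
C = W + t·(P−W) with t = 13/84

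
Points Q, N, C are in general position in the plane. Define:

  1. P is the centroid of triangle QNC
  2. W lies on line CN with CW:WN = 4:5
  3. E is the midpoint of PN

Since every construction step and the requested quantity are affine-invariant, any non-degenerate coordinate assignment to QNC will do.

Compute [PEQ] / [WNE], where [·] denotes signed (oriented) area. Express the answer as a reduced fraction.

Choose coordinates Q = (0, 0), N = (1, 0), C = (0, 1).
1. P is the centroid of triangle QNC ⇒ P = (1/3, 1/3)
2. W lies on line CN with CW:WN = 4:5 ⇒ W = (4/9, 5/9)
3. E is the midpoint of PN ⇒ E = (2/3, 1/6)
2·[PEQ] = -1/6, 2·[WNE] = -5/54
[PEQ]:[WNE] = -1/6:-5/54 = 9/5

[PEQ]:[WNE] = 9/5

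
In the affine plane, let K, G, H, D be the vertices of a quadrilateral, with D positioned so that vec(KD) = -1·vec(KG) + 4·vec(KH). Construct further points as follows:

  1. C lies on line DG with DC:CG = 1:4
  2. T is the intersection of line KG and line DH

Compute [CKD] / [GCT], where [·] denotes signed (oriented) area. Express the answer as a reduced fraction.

Choose coordinates K = (0, 0), G = (1, 0), H = (0, 1), D = (-1, 4).
1. C lies on line DG with DC:CG = 1:4 ⇒ C = (-3/5, 16/5)
2. T is the intersection of line KG and line DH ⇒ T = (1/3, 0)
2·[CKD] = -4/5, 2·[GCT] = 32/15
[CKD]:[GCT] = -4/5:32/15 = -3/8

[CKD]:[GCT] = -3/8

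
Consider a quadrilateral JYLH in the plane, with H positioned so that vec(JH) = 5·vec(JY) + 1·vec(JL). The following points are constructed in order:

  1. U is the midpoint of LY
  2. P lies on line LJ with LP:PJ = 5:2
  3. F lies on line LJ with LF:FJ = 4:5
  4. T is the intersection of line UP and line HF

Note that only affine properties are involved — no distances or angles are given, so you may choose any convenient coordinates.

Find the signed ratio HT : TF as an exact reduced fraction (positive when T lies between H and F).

HT:TF = 90/17

Set J = (0, 0), Y = (1, 0), L = (0, 1), H = (5, 1); any affine frame gives the same invariant.
1. U is the midpoint of LY ⇒ U = (1/2, 1/2)
2. P lies on line LJ with LP:PJ = 5:2 ⇒ P = (0, 2/7)
3. F lies on line LJ with LF:FJ = 4:5 ⇒ F = (0, 5/9)
4. T is the intersection of line UP and line HF ⇒ T = (85/107, 67/107)
T = H + t·(F−H) with t = 90/107, so HT:TF = t:(1−t) = 90/107:17/107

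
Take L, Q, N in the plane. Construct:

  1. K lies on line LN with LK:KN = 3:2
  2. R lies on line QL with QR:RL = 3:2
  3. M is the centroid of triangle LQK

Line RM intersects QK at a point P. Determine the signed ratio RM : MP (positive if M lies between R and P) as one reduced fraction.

RM:MP = 4/5

Choose coordinates L = (0, 0), Q = (1, 0), N = (0, 1).
1. K lies on line LN with LK:KN = 3:2 ⇒ K = (0, 3/5)
2. R lies on line QL with QR:RL = 3:2 ⇒ R = (2/5, 0)
3. M is the centroid of triangle LQK ⇒ M = (1/3, 1/5)
line RM meets QK at P = (1/4, 9/20)
M = R + t·(P−R) with t = 4/9, so RM:MP = 4/9:5/9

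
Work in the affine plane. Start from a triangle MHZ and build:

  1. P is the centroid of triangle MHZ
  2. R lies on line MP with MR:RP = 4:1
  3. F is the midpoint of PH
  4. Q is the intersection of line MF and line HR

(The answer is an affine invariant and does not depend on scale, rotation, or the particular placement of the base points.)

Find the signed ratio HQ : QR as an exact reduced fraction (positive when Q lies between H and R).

Assign M = (0, 0), H = (1, 0), Z = (0, 1) — the answer is frame-independent, so this choice is without loss of generality.
1. P is the centroid of triangle MHZ ⇒ P = (1/3, 1/3)
2. R lies on line MP with MR:RP = 4:1 ⇒ R = (4/15, 4/15)
3. F is the midpoint of PH ⇒ F = (2/3, 1/6)
4. Q is the intersection of line MF and line HR ⇒ Q = (16/27, 4/27)
Q = H + t·(R−H) with t = 5/9, so HQ:QR = t:(1−t) = 5/9:4/9

HQ:QR = 5/4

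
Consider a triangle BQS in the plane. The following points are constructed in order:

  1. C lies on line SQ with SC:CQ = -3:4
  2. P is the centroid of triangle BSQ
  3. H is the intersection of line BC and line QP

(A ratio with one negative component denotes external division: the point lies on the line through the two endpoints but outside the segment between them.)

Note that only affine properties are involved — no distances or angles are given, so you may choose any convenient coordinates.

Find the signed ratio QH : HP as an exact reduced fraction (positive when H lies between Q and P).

QH:HP = -12/7

Assign B = (0, 0), Q = (1, 0), S = (0, 1) — the answer is frame-independent, so this choice is without loss of generality.
1. C lies on line SQ with SC:CQ = -3:4 ⇒ C = (-3, 4)
2. P is the centroid of triangle BSQ ⇒ P = (1/3, 1/3)
3. H is the intersection of line BC and line QP ⇒ H = (-3/5, 4/5)
H = Q + t·(P−Q) with t = 12/5, so QH:HP = t:(1−t) = 12/5:-7/5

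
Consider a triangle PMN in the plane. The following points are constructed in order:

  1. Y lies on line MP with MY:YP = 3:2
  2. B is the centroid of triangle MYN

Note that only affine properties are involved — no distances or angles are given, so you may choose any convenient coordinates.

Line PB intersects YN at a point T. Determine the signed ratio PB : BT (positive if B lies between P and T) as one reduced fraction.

PB:BT = -3

Set P = (0, 0), M = (1, 0), N = (0, 1); any affine frame gives the same invariant.
1. Y lies on line MP with MY:YP = 3:2 ⇒ Y = (2/5, 0)
2. B is the centroid of triangle MYN ⇒ B = (7/15, 1/3)
line PB meets YN at T = (14/45, 2/9)
B = P + t·(T−P) with t = 3/2, so PB:BT = 3/2:-1/2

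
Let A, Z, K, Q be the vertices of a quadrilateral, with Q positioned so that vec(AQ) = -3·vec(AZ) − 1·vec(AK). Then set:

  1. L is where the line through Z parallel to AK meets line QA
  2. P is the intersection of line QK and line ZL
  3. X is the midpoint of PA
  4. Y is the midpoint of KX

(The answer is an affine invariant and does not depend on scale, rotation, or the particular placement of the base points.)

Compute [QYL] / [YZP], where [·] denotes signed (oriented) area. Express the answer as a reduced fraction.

[QYL]:[YZP] = -8/3

Work in coordinates with A = (0, 0), Z = (1, 0), K = (0, 1), Q = (-3, -1).
1. L is where the line through Z parallel to AK meets line QA ⇒ L = (1, 1/3)
2. P is the intersection of line QK and line ZL ⇒ P = (1, 5/3)
3. X is the midpoint of PA ⇒ X = (1/2, 5/6)
4. Y is the midpoint of KX ⇒ Y = (1/4, 11/12)
2·[QYL] = -10/3, 2·[YZP] = 5/4
[QYL]:[YZP] = -10/3:5/4 = -8/3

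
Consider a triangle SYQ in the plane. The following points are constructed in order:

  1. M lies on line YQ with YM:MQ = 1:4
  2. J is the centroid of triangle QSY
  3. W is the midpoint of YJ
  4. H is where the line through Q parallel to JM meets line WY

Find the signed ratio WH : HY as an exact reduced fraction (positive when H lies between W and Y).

WH:HY = -9/10

Work in coordinates with S = (0, 0), Y = (1, 0), Q = (0, 1).
1. M lies on line YQ with YM:MQ = 1:4 ⇒ M = (4/5, 1/5)
2. J is the centroid of triangle QSY ⇒ J = (1/3, 1/3)
3. W is the midpoint of YJ ⇒ W = (2/3, 1/6)
4. H is where the line through Q parallel to JM meets line WY ⇒ H = (-7/3, 5/3)
H = W + t·(Y−W) with t = -9, so WH:HY = t:(1−t) = -9:10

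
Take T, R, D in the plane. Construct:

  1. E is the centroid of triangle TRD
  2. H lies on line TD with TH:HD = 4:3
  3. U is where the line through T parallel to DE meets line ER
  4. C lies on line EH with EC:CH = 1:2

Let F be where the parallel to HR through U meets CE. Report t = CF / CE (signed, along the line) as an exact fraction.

t = 4

Choose coordinates T = (0, 0), R = (1, 0), D = (0, 1).
1. E is the centroid of triangle TRD ⇒ E = (1/3, 1/3)
2. H lies on line TD with TH:HD = 4:3 ⇒ H = (0, 4/7)
3. U is where the line through T parallel to DE meets line ER ⇒ U = (-1/3, 2/3)
4. C lies on line EH with EC:CH = 1:2 ⇒ C = (2/9, 26/63)
through U parallel to HR: direction (1, -4/7); meets CE at F = (2/3, 2/21)
F = C + t·(E−C) with t = 4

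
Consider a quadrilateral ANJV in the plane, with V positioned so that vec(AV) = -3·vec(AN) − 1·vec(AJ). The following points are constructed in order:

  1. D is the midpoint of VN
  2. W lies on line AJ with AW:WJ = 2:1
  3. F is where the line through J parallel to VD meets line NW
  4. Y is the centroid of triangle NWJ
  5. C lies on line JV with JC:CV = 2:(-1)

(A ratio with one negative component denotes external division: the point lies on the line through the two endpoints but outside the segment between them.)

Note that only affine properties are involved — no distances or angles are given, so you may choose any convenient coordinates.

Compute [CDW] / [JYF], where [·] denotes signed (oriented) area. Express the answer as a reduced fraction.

Assign A = (0, 0), N = (1, 0), J = (0, 1), V = (-3, -1) — the answer is frame-independent, so this choice is without loss of generality.
1. D is the midpoint of VN ⇒ D = (-1, -1/2)
2. W lies on line AJ with AW:WJ = 2:1 ⇒ W = (0, 2/3)
3. F is where the line through J parallel to VD meets line NW ⇒ F = (-4/11, 10/11)
4. Y is the centroid of triangle NWJ ⇒ Y = (1/3, 5/9)
5. C lies on line JV with JC:CV = 2:(-1) ⇒ C = (-6, -3)
2·[CDW] = 10/3, 2·[JYF] = -19/99
[CDW]:[JYF] = 10/3:-19/99 = -330/19

[CDW]:[JYF] = -330/19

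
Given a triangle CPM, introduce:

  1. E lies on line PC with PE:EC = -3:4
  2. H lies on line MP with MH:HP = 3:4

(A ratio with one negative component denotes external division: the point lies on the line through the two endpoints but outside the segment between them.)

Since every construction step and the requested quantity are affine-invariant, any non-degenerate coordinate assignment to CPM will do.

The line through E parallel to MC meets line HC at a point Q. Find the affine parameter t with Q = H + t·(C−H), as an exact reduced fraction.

t = -25/3

Work in coordinates with C = (0, 0), P = (1, 0), M = (0, 1).
1. E lies on line PC with PE:EC = -3:4 ⇒ E = (4, 0)
2. H lies on line MP with MH:HP = 3:4 ⇒ H = (3/7, 4/7)
through E parallel to MC: direction (0, -1); meets HC at Q = (4, 16/3)
Q = H + t·(C−H) with t = -25/3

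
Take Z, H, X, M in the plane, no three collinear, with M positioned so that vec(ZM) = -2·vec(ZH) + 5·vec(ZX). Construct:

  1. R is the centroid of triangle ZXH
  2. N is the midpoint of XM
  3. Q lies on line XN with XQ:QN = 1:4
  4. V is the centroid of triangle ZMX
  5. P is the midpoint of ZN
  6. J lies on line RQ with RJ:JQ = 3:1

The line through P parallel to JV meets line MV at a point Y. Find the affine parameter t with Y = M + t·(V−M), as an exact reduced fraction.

t = 36/29

Set Z = (0, 0), H = (1, 0), X = (0, 1), M = (-2, 5); any affine frame gives the same invariant.
1. R is the centroid of triangle ZXH ⇒ R = (1/3, 1/3)
2. N is the midpoint of XM ⇒ N = (-1, 3)
3. Q lies on line XN with XQ:QN = 1:4 ⇒ Q = (-1/5, 7/5)
4. V is the centroid of triangle ZMX ⇒ V = (-2/3, 2)
5. P is the midpoint of ZN ⇒ P = (-1/2, 3/2)
6. J lies on line RQ with RJ:JQ = 3:1 ⇒ J = (-1/15, 17/15)
through P parallel to JV: direction (-3/5, 13/15); meets MV at Y = (-10/29, 37/29)
Y = M + t·(V−M) with t = 36/29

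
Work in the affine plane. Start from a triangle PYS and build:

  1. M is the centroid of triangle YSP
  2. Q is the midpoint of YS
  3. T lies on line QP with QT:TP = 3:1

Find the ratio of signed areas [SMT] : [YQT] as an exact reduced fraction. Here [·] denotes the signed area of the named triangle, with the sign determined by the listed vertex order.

[SMT]:[YQT] = -5/9

Work in coordinates with P = (0, 0), Y = (1, 0), S = (0, 1).
1. M is the centroid of triangle YSP ⇒ M = (1/3, 1/3)
2. Q is the midpoint of YS ⇒ Q = (1/2, 1/2)
3. T lies on line QP with QT:TP = 3:1 ⇒ T = (1/8, 1/8)
2·[SMT] = -5/24, 2·[YQT] = 3/8
[SMT]:[YQT] = -5/24:3/8 = -5/9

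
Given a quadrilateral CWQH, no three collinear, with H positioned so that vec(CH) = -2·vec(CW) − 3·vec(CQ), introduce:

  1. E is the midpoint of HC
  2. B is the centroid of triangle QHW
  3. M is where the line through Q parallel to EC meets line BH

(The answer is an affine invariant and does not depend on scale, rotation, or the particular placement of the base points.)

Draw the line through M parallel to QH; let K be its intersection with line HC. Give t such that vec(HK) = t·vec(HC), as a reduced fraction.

t = -6

Choose coordinates C = (0, 0), W = (1, 0), Q = (0, 1), H = (-2, -3).
1. E is the midpoint of HC ⇒ E = (-1, -3/2)
2. B is the centroid of triangle QHW ⇒ B = (-1/3, -2/3)
3. M is where the line through Q parallel to EC meets line BH ⇒ M = (-12, -17)
through M parallel to QH: direction (-2, -4); meets HC at K = (-14, -21)
K = H + t·(C−H) with t = -6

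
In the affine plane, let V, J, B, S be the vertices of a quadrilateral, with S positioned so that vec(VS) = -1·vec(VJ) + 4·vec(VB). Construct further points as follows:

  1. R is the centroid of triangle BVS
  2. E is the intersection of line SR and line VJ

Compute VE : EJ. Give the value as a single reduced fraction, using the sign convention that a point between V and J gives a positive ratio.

VE:EJ = 1/6

Set V = (0, 0), J = (1, 0), B = (0, 1), S = (-1, 4); any affine frame gives the same invariant.
1. R is the centroid of triangle BVS ⇒ R = (-1/3, 5/3)
2. E is the intersection of line SR and line VJ ⇒ E = (1/7, 0)
E = V + t·(J−V) with t = 1/7, so VE:EJ = t:(1−t) = 1/7:6/7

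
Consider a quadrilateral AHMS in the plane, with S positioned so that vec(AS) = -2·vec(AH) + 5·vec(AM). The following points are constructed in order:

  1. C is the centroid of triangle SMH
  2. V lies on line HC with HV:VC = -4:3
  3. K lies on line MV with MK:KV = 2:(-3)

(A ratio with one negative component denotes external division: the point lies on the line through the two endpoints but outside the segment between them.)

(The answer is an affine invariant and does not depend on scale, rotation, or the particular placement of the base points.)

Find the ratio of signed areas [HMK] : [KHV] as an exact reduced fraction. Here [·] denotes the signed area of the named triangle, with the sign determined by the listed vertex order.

[HMK]:[KHV] = 2/3

Work in coordinates with A = (0, 0), H = (1, 0), M = (0, 1), S = (-2, 5).
1. C is the centroid of triangle SMH ⇒ C = (-1/3, 2)
2. V lies on line HC with HV:VC = -4:3 ⇒ V = (-13/3, 8)
3. K lies on line MV with MK:KV = 2:(-3) ⇒ K = (26/3, -13)
2·[HMK] = 16/3, 2·[KHV] = 8
[HMK]:[KHV] = 16/3:8 = 2/3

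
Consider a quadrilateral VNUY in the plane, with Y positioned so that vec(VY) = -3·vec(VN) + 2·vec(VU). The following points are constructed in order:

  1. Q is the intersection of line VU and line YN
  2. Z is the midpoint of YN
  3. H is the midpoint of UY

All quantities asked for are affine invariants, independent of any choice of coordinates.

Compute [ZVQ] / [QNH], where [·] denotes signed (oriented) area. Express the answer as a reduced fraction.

Work in coordinates with V = (0, 0), N = (1, 0), U = (0, 1), Y = (-3, 2).
1. Q is the intersection of line VU and line YN ⇒ Q = (0, 1/2)
2. Z is the midpoint of YN ⇒ Z = (-1, 1)
3. H is the midpoint of UY ⇒ H = (-3/2, 3/2)
2·[ZVQ] = 1/2, 2·[QNH] = 1/4
[ZVQ]:[QNH] = 1/2:1/4 = 2

[ZVQ]:[QNH] = 2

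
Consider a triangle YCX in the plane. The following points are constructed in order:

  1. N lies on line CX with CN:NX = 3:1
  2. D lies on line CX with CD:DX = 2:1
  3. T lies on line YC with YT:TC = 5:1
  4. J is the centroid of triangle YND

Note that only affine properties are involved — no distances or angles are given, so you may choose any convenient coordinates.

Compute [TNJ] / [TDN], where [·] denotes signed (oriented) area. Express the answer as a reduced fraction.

Assign Y = (0, 0), C = (1, 0), X = (0, 1) — the answer is frame-independent, so this choice is without loss of generality.
1. N lies on line CX with CN:NX = 3:1 ⇒ N = (1/4, 3/4)
2. D lies on line CX with CD:DX = 2:1 ⇒ D = (1/3, 2/3)
3. T lies on line YC with YT:TC = 5:1 ⇒ T = (5/6, 0)
4. J is the centroid of triangle YND ⇒ J = (7/36, 17/36)
2·[TNJ] = 11/54, 2·[TDN] = 1/72
[TNJ]:[TDN] = 11/54:1/72 = 44/3

[TNJ]:[TDN] = 44/3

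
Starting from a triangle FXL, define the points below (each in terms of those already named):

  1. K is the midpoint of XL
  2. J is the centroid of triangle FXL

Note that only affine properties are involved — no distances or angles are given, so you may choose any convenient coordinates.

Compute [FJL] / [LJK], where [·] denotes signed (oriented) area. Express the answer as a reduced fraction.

[FJL]:[LJK] = 2

Work in coordinates with F = (0, 0), X = (1, 0), L = (0, 1).
1. K is the midpoint of XL ⇒ K = (1/2, 1/2)
2. J is the centroid of triangle FXL ⇒ J = (1/3, 1/3)
2·[FJL] = 1/3, 2·[LJK] = 1/6
[FJL]:[LJK] = 1/3:1/6 = 2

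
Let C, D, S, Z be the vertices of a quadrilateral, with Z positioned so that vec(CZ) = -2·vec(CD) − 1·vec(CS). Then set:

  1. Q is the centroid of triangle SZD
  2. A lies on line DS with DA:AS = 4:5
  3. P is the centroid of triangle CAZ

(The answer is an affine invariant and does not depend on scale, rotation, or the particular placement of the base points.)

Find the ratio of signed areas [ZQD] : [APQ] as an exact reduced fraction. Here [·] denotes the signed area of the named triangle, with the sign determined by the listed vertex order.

[ZQD]:[APQ] = 27/2

Work in coordinates with C = (0, 0), D = (1, 0), S = (0, 1), Z = (-2, -1).
1. Q is the centroid of triangle SZD ⇒ Q = (-1/3, 0)
2. A lies on line DS with DA:AS = 4:5 ⇒ A = (5/9, 4/9)
3. P is the centroid of triangle CAZ ⇒ P = (-13/27, -5/27)
2·[ZQD] = -4/3, 2·[APQ] = -8/81
[ZQD]:[APQ] = -4/3:-8/81 = 27/2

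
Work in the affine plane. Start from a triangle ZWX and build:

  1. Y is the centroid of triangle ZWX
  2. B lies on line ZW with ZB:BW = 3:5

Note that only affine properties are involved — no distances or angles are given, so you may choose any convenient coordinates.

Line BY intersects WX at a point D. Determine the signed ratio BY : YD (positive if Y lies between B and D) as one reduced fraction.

Choose coordinates Z = (0, 0), W = (1, 0), X = (0, 1).
1. Y is the centroid of triangle ZWX ⇒ Y = (1/3, 1/3)
2. B lies on line ZW with ZB:BW = 3:5 ⇒ B = (3/8, 0)
line BY meets WX at D = (2/7, 5/7)
Y = B + t·(D−B) with t = 7/15, so BY:YD = 7/15:8/15

BY:YD = 7/8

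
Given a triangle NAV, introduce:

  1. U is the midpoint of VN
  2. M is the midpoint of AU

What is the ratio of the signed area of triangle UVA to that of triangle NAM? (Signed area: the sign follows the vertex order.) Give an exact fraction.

Set N = (0, 0), A = (1, 0), V = (0, 1); any affine frame gives the same invariant.
1. U is the midpoint of VN ⇒ U = (0, 1/2)
2. M is the midpoint of AU ⇒ M = (1/2, 1/4)
2·[UVA] = -1/2, 2·[NAM] = 1/4
[UVA]:[NAM] = -1/2:1/4 = -2

[UVA]:[NAM] = -2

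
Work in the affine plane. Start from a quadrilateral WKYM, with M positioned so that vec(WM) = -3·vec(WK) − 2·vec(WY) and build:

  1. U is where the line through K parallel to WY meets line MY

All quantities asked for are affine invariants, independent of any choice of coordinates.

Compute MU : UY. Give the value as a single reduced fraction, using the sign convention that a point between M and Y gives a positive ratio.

MU:UY = -4

Work in coordinates with W = (0, 0), K = (1, 0), Y = (0, 1), M = (-3, -2).
1. U is where the line through K parallel to WY meets line MY ⇒ U = (1, 2)
U = M + t·(Y−M) with t = 4/3, so MU:UY = t:(1−t) = 4/3:-1/3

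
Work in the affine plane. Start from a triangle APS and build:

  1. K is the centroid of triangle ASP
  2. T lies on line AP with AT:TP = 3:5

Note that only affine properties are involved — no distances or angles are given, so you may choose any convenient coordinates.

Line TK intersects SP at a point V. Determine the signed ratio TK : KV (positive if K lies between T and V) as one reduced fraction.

TK:KV = 7/8

Choose coordinates A = (0, 0), P = (1, 0), S = (0, 1).
1. K is the centroid of triangle ASP ⇒ K = (1/3, 1/3)
2. T lies on line AP with AT:TP = 3:5 ⇒ T = (3/8, 0)
line TK meets SP at V = (2/7, 5/7)
K = T + t·(V−T) with t = 7/15, so TK:KV = 7/15:8/15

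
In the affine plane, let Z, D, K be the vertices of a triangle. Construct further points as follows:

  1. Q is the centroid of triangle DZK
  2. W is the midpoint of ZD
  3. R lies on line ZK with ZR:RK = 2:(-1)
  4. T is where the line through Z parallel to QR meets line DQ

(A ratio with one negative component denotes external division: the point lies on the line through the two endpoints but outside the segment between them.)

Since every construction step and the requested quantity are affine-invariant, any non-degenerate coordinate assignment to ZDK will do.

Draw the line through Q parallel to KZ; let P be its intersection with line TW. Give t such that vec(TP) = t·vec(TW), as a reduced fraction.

t = 8/11

Assign Z = (0, 0), D = (1, 0), K = (0, 1) — the answer is frame-independent, so this choice is without loss of generality.
1. Q is the centroid of triangle DZK ⇒ Q = (1/3, 1/3)
2. W is the midpoint of ZD ⇒ W = (1/2, 0)
3. R lies on line ZK with ZR:RK = 2:(-1) ⇒ R = (0, 2)
4. T is where the line through Z parallel to QR meets line DQ ⇒ T = (-1/9, 5/9)
through Q parallel to KZ: direction (0, -1); meets TW at P = (1/3, 5/33)
P = T + t·(W−T) with t = 8/11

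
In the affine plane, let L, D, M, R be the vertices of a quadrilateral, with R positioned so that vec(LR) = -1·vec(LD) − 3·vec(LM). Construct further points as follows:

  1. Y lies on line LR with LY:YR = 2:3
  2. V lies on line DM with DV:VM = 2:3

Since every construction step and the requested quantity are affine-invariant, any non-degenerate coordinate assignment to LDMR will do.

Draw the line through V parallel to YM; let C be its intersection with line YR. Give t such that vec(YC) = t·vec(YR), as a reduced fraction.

Set L = (0, 0), D = (1, 0), M = (0, 1), R = (-1, -3); any affine frame gives the same invariant.
1. Y lies on line LR with LY:YR = 2:3 ⇒ Y = (-2/5, -6/5)
2. V lies on line DM with DV:VM = 2:3 ⇒ V = (3/5, 2/5)
through V parallel to YM: direction (2/5, 11/5); meets YR at C = (29/25, 87/25)
C = Y + t·(R−Y) with t = -13/5

t = -13/5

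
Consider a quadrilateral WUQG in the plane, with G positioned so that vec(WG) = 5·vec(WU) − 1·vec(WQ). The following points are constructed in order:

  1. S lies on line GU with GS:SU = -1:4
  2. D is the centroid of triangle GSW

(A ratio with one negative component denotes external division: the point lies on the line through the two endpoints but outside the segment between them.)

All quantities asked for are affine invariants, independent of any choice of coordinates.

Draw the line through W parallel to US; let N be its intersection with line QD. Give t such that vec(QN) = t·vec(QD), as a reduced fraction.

t = 6/5

Set W = (0, 0), U = (1, 0), Q = (0, 1), G = (5, -1); any affine frame gives the same invariant.
1. S lies on line GU with GS:SU = -1:4 ⇒ S = (19/3, -4/3)
2. D is the centroid of triangle GSW ⇒ D = (34/9, -7/9)
through W parallel to US: direction (16/3, -4/3); meets QD at N = (68/15, -17/15)
N = Q + t·(D−Q) with t = 6/5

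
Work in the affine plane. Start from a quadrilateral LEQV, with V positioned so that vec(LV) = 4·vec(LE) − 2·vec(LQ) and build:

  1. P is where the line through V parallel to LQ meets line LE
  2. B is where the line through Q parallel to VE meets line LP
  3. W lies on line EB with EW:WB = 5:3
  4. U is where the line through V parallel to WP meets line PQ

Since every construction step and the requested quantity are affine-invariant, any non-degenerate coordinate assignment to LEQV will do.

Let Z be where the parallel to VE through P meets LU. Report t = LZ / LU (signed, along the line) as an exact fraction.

t = 4/9

Set L = (0, 0), E = (1, 0), Q = (0, 1), V = (4, -2); any affine frame gives the same invariant.
1. P is where the line through V parallel to LQ meets line LE ⇒ P = (4, 0)
2. B is where the line through Q parallel to VE meets line LP ⇒ B = (3/2, 0)
3. W lies on line EB with EW:WB = 5:3 ⇒ W = (21/16, 0)
4. U is where the line through V parallel to WP meets line PQ ⇒ U = (12, -2)
through P parallel to VE: direction (-3, 2); meets LU at Z = (16/3, -8/9)
Z = L + t·(U−L) with t = 4/9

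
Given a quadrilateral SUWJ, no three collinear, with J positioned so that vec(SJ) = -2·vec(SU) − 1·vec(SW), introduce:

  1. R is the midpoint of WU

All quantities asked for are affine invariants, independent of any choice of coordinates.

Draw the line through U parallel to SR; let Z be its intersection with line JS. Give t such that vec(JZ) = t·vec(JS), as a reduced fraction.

t = 2

Assign S = (0, 0), U = (1, 0), W = (0, 1), J = (-2, -1) — the answer is frame-independent, so this choice is without loss of generality.
1. R is the midpoint of WU ⇒ R = (1/2, 1/2)
through U parallel to SR: direction (1/2, 1/2); meets JS at Z = (2, 1)
Z = J + t·(S−J) with t = 2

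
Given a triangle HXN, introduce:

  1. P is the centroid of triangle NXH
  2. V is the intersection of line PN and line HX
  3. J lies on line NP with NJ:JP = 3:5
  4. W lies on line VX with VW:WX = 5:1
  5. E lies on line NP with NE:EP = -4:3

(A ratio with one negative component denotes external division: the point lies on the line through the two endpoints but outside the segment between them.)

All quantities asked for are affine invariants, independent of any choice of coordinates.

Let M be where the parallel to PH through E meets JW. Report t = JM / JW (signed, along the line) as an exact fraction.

t = 87/37

Set H = (0, 0), X = (1, 0), N = (0, 1); any affine frame gives the same invariant.
1. P is the centroid of triangle NXH ⇒ P = (1/3, 1/3)
2. V is the intersection of line PN and line HX ⇒ V = (1/2, 0)
3. J lies on line NP with NJ:JP = 3:5 ⇒ J = (1/8, 3/4)
4. W lies on line VX with VW:WX = 5:1 ⇒ W = (11/12, 0)
5. E lies on line NP with NE:EP = -4:3 ⇒ E = (4/3, -5/3)
through E parallel to PH: direction (-1/3, -1/3); meets JW at M = (147/74, -75/74)
M = J + t·(W−J) with t = 87/37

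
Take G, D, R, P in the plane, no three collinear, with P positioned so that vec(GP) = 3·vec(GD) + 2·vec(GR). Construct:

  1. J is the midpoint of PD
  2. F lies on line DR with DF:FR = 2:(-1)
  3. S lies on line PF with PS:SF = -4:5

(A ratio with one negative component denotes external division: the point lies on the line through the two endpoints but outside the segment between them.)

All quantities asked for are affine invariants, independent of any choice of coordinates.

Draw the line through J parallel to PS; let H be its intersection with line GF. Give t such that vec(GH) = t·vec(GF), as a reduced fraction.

t = 1/2

Assign G = (0, 0), D = (1, 0), R = (0, 1), P = (3, 2) — the answer is frame-independent, so this choice is without loss of generality.
1. J is the midpoint of PD ⇒ J = (2, 1)
2. F lies on line DR with DF:FR = 2:(-1) ⇒ F = (-1, 2)
3. S lies on line PF with PS:SF = -4:5 ⇒ S = (19, 2)
through J parallel to PS: direction (16, 0); meets GF at H = (-1/2, 1)
H = G + t·(F−G) with t = 1/2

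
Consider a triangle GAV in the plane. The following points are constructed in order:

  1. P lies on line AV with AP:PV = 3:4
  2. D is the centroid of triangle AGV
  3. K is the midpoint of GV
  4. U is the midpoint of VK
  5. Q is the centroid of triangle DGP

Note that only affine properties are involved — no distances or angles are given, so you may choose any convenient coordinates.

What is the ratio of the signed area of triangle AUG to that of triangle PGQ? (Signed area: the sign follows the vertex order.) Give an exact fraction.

[AUG]:[PGQ] = -189/4

Assign G = (0, 0), A = (1, 0), V = (0, 1) — the answer is frame-independent, so this choice is without loss of generality.
1. P lies on line AV with AP:PV = 3:4 ⇒ P = (4/7, 3/7)
2. D is the centroid of triangle AGV ⇒ D = (1/3, 1/3)
3. K is the midpoint of GV ⇒ K = (0, 1/2)
4. U is the midpoint of VK ⇒ U = (0, 3/4)
5. Q is the centroid of triangle DGP ⇒ Q = (19/63, 16/63)
2·[AUG] = 3/4, 2·[PGQ] = -1/63
[AUG]:[PGQ] = 3/4:-1/63 = -189/4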